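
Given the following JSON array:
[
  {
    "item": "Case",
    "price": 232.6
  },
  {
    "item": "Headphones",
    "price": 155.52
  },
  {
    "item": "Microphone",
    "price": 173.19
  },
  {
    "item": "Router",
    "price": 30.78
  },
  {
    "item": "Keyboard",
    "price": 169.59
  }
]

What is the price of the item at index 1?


Array index 1 -> Headphones
price = 155.52

ANSWER: 155.52


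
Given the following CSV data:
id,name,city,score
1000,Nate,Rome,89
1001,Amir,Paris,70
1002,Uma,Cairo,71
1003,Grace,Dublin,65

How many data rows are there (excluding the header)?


Counting rows (excluding header):
Header: id,name,city,score
Data rows: 4

ANSWER: 4


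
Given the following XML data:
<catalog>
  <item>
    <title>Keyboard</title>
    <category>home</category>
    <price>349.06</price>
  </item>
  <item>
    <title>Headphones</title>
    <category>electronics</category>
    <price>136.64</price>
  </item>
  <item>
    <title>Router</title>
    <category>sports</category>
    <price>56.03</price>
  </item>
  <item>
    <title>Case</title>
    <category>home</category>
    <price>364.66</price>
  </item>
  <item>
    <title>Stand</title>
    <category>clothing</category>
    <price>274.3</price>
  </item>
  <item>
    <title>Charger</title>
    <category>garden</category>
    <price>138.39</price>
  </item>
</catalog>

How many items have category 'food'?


Scanning <item> elements for <category>food</category>:
Count: 0

ANSWER: 0


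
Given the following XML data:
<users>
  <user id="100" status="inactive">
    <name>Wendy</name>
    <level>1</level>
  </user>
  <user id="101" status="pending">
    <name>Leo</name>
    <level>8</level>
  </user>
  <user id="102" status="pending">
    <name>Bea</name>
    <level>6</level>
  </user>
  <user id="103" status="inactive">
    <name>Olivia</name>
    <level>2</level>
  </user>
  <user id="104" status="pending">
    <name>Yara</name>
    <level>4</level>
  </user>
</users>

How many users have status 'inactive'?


Counting users with status='inactive':
  Wendy (id=100) -> MATCH
  Olivia (id=103) -> MATCH
Count: 2

ANSWER: 2


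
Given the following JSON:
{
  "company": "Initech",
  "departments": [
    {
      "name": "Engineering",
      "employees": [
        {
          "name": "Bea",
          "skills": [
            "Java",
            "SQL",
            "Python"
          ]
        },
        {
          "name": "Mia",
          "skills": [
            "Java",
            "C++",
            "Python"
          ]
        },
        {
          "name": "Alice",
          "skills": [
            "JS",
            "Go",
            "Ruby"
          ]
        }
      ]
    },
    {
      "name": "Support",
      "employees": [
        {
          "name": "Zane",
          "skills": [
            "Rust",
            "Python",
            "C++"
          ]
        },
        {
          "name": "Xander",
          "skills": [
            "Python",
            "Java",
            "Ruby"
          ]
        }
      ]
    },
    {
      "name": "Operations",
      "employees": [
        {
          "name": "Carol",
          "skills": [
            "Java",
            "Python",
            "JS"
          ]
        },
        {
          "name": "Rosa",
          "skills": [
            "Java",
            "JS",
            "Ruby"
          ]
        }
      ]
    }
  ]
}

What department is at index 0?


Path: departments[0].name
Value: Engineering

ANSWER: Engineering


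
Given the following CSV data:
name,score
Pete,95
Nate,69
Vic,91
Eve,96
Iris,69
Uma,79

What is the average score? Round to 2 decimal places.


Scores: 95, 69, 91, 96, 69, 79
Sum = 499
Count = 6
Average = 499 / 6 = 83.17

ANSWER: 83.17


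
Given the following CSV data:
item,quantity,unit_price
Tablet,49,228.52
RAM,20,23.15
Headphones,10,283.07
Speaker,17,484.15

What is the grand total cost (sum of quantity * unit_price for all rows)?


Computing row totals:
  Tablet: 49 * 228.52 = 11197.48
  RAM: 20 * 23.15 = 463.0
  Headphones: 10 * 283.07 = 2830.7
  Speaker: 17 * 484.15 = 8230.55
Grand total = 11197.48 + 463.0 + 2830.7 + 8230.55 = 22721.73

ANSWER: 22721.73


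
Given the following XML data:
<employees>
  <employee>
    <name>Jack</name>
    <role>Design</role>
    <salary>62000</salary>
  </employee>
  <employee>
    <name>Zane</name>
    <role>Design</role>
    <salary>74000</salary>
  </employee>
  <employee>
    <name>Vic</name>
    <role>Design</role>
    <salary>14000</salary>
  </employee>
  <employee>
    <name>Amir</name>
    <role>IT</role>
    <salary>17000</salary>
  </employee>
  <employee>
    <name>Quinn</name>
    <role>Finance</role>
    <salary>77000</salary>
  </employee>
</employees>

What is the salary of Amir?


Searching for <employee> with <name>Amir</name>
Found at position 4
<salary>17000</salary>

ANSWER: 17000


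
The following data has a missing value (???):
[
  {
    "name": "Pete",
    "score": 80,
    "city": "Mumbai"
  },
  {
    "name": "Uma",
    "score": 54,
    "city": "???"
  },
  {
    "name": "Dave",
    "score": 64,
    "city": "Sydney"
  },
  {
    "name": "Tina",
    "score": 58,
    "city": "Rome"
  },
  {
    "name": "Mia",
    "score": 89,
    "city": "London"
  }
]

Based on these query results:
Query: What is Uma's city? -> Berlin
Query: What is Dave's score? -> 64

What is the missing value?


The missing value is Uma's city
From query: Uma's city = Berlin

ANSWER: Berlin


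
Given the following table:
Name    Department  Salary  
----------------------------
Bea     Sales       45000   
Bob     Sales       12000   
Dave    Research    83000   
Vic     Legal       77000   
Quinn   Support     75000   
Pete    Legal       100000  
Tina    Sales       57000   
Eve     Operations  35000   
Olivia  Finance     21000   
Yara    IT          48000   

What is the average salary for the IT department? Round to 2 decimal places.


IT department members:
  Yara: 48000
Sum = 48000
Count = 1
Average = 48000 / 1 = 48000.00

ANSWER: 48000.00


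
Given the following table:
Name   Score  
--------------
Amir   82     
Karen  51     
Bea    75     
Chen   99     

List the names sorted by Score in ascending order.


Sorting by Score (ascending):
  Karen: 51
  Bea: 75
  Amir: 82
  Chen: 99


ANSWER: Karen, Bea, Amir, Chen


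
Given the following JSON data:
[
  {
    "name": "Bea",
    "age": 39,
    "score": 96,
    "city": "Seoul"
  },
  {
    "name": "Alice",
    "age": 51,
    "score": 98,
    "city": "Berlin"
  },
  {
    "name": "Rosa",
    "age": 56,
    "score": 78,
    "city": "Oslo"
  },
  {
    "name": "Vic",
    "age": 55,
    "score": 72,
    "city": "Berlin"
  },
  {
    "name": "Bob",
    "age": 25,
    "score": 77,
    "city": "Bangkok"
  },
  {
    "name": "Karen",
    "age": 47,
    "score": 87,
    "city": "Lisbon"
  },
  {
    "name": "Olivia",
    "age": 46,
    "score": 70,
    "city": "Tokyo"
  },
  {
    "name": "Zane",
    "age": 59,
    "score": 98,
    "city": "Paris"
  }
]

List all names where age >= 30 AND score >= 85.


Checking both conditions:
  Bea (age=39, score=96) -> YES
  Alice (age=51, score=98) -> YES
  Rosa (age=56, score=78) -> no
  Vic (age=55, score=72) -> no
  Bob (age=25, score=77) -> no
  Karen (age=47, score=87) -> YES
  Olivia (age=46, score=70) -> no
  Zane (age=59, score=98) -> YES


ANSWER: Bea, Alice, Karen, Zane


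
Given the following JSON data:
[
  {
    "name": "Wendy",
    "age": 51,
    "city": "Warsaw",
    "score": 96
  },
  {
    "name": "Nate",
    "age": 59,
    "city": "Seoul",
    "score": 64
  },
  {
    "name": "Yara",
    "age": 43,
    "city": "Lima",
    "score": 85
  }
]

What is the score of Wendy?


Looking up record where name = Wendy
Record index: 0
Field 'score' = 96

ANSWER: 96


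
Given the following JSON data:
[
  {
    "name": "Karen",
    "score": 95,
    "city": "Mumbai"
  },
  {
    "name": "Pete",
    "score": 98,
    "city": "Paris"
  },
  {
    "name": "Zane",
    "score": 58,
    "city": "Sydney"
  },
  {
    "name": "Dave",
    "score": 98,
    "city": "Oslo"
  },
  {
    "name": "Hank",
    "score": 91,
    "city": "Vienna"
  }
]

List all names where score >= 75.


Filtering records where score >= 75:
  Karen (score=95) -> YES
  Pete (score=98) -> YES
  Zane (score=58) -> no
  Dave (score=98) -> YES
  Hank (score=91) -> YES


ANSWER: Karen, Pete, Dave, Hank


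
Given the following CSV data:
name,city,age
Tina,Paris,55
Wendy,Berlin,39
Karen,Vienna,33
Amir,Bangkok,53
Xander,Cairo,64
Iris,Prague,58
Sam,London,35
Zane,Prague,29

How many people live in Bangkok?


Scanning city column for 'Bangkok':
  Row 4: Amir -> MATCH
Total matches: 1

ANSWER: 1


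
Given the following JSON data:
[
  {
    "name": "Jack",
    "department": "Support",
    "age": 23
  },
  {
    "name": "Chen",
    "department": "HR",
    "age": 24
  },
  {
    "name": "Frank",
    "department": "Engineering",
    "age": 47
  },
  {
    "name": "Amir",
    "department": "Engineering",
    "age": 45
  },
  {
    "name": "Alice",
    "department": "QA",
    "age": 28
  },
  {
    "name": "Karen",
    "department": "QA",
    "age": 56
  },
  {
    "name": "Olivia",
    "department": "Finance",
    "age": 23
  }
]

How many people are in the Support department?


Scanning records for department = Support
  Record 0: Jack
Count: 1

ANSWER: 1


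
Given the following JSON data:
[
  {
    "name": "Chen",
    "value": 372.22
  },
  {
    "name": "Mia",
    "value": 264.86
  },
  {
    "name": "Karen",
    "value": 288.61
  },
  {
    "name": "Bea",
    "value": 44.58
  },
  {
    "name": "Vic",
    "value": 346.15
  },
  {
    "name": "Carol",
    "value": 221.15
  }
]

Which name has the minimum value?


Comparing values:
  Chen: 372.22
  Mia: 264.86
  Karen: 288.61
  Bea: 44.58
  Vic: 346.15
  Carol: 221.15
Minimum: Bea (44.58)

ANSWER: Bea


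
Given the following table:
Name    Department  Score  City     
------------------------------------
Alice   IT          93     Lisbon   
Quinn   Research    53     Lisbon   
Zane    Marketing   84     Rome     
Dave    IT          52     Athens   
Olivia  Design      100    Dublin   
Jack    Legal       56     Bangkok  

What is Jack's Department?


Row 6: Jack
Department = Legal

ANSWER: Legal


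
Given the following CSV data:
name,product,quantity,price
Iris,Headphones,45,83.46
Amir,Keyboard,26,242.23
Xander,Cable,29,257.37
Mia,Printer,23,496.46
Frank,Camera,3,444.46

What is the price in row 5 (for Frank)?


Row 5: Frank
Column 'price' = 444.46

ANSWER: 444.46


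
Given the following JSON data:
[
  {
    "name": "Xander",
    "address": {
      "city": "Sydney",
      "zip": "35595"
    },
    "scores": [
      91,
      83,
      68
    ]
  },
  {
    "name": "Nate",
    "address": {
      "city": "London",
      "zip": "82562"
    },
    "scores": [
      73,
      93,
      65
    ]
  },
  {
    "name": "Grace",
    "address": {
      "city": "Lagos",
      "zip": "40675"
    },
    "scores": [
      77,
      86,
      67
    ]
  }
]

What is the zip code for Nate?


Path: records[1].address.zip
Value: 82562

ANSWER: 82562


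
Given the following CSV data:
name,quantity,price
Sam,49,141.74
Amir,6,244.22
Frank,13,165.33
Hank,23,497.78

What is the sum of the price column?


Values in 'price' column:
  Row 1: 141.74
  Row 2: 244.22
  Row 3: 165.33
  Row 4: 497.78
Sum = 141.74 + 244.22 + 165.33 + 497.78 = 1049.07

ANSWER: 1049.07


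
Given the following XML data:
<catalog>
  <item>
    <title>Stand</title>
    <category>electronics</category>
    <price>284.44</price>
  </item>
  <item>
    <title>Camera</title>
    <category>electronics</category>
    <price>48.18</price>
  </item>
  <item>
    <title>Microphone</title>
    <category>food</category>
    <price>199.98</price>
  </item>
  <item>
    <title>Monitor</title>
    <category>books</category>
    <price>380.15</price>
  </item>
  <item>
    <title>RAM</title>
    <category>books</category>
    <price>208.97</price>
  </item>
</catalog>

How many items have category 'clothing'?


Scanning <item> elements for <category>clothing</category>:
Count: 0

ANSWER: 0


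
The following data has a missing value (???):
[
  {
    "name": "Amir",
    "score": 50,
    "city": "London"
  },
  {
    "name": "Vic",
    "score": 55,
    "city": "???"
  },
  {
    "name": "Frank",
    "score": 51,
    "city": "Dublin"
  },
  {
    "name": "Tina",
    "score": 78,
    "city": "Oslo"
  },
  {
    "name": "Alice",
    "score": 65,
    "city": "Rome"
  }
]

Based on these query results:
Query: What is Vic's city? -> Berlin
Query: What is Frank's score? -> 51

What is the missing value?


The missing value is Vic's city
From query: Vic's city = Berlin

ANSWER: Berlin


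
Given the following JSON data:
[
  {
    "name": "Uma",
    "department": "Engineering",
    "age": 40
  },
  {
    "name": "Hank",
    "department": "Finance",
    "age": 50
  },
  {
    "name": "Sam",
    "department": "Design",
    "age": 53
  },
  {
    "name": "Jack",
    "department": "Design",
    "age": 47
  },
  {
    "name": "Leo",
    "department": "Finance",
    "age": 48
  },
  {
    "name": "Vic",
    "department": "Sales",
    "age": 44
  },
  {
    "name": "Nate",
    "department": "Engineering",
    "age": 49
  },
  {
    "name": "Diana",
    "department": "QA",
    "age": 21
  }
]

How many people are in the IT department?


Scanning records for department = IT
  No matches found
Count: 0

ANSWER: 0


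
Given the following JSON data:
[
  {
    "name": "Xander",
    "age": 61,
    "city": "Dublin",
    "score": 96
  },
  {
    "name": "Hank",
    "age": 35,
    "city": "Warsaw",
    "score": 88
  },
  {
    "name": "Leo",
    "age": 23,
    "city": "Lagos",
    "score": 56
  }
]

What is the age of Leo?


Looking up record where name = Leo
Record index: 2
Field 'age' = 23

ANSWER: 23


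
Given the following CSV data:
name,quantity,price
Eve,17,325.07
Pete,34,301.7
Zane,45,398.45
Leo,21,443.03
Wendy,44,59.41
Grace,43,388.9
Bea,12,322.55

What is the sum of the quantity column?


Values in 'quantity' column:
  Row 1: 17
  Row 2: 34
  Row 3: 45
  Row 4: 21
  Row 5: 44
  Row 6: 43
  Row 7: 12
Sum = 17 + 34 + 45 + 21 + 44 + 43 + 12 = 216

ANSWER: 216


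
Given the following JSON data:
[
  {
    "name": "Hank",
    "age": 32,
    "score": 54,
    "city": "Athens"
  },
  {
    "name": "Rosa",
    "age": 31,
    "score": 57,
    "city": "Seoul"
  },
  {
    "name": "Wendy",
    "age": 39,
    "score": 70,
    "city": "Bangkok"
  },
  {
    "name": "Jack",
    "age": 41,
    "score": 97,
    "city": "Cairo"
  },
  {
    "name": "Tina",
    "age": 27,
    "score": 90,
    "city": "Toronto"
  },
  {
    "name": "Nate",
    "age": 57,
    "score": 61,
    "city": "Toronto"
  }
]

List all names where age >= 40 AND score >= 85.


Checking both conditions:
  Hank (age=32, score=54) -> no
  Rosa (age=31, score=57) -> no
  Wendy (age=39, score=70) -> no
  Jack (age=41, score=97) -> YES
  Tina (age=27, score=90) -> no
  Nate (age=57, score=61) -> no


ANSWER: Jack


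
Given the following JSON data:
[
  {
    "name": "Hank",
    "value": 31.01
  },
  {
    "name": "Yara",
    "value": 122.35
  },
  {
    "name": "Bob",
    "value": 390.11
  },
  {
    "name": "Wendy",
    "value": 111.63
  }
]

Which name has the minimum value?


Comparing values:
  Hank: 31.01
  Yara: 122.35
  Bob: 390.11
  Wendy: 111.63
Minimum: Hank (31.01)

ANSWER: Hank


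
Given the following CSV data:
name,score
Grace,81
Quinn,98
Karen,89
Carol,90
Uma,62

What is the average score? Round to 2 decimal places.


Scores: 81, 98, 89, 90, 62
Sum = 420
Count = 5
Average = 420 / 5 = 84.00

ANSWER: 84.00


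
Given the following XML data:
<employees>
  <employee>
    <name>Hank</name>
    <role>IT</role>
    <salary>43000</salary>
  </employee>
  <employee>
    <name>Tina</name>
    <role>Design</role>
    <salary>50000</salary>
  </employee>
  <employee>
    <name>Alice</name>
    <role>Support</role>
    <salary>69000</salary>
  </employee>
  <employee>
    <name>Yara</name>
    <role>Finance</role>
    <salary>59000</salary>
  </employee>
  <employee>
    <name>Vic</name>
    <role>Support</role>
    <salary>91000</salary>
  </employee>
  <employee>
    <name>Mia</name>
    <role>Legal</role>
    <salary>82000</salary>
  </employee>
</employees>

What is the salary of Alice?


Searching for <employee> with <name>Alice</name>
Found at position 3
<salary>69000</salary>

ANSWER: 69000


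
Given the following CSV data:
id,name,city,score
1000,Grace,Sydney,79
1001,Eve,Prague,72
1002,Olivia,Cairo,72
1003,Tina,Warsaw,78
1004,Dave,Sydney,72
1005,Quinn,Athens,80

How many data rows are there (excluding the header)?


Counting rows (excluding header):
Header: id,name,city,score
Data rows: 6

ANSWER: 6


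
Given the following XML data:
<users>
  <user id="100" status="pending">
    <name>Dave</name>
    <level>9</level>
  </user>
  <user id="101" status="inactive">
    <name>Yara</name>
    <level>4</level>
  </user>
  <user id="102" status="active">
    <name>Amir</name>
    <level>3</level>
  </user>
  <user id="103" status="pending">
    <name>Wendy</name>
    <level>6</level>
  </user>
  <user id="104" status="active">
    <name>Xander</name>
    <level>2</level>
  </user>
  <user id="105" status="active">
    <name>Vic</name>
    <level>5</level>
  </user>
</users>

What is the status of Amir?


Finding user with name = Amir
user id="102" status="active"

ANSWER: active


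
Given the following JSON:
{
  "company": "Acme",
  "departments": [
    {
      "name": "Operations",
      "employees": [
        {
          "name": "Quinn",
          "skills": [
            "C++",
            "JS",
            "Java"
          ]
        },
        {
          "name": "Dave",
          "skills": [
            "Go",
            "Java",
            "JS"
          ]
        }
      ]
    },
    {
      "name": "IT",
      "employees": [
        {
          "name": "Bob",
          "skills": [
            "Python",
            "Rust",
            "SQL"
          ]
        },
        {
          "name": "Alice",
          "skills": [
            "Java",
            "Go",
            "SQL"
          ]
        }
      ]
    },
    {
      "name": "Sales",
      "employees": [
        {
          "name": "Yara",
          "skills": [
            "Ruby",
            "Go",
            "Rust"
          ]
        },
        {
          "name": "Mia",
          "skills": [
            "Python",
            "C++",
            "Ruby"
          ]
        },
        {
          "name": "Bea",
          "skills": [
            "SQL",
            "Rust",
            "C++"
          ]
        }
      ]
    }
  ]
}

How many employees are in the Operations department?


Path: departments[0].employees
Count: 2

ANSWER: 2


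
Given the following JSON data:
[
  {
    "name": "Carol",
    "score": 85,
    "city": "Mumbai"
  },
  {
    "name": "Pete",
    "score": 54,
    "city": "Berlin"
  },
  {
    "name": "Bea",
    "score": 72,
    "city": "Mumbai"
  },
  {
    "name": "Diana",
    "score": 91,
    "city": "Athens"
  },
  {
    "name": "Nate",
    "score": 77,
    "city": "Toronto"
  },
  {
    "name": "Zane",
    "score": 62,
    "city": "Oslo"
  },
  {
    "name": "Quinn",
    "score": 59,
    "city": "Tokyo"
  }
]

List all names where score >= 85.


Filtering records where score >= 85:
  Carol (score=85) -> YES
  Pete (score=54) -> no
  Bea (score=72) -> no
  Diana (score=91) -> YES
  Nate (score=77) -> no
  Zane (score=62) -> no
  Quinn (score=59) -> no


ANSWER: Carol, Diana


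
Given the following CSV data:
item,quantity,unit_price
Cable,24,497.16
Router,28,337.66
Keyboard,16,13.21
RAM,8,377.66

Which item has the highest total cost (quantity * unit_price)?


Computing row totals:
  Cable: 11931.84
  Router: 9454.48
  Keyboard: 211.36
  RAM: 3021.28
Maximum: Cable (11931.84)

ANSWER: Cable


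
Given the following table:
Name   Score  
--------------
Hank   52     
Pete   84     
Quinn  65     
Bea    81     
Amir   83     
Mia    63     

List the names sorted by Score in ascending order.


Sorting by Score (ascending):
  Hank: 52
  Mia: 63
  Quinn: 65
  Bea: 81
  Amir: 83
  Pete: 84


ANSWER: Hank, Mia, Quinn, Bea, Amir, Pete


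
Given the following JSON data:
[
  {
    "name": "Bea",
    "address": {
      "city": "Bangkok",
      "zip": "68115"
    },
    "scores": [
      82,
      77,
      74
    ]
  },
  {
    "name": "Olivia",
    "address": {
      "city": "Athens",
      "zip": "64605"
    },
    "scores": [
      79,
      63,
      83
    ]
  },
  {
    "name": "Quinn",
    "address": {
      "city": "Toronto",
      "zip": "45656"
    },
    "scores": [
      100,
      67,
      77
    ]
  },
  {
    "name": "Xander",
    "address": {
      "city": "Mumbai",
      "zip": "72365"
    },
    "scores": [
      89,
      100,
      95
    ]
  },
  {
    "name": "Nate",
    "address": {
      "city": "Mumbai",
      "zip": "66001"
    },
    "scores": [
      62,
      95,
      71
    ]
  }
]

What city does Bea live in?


Path: records[0].address.city
Value: Bangkok

ANSWER: Bangkok


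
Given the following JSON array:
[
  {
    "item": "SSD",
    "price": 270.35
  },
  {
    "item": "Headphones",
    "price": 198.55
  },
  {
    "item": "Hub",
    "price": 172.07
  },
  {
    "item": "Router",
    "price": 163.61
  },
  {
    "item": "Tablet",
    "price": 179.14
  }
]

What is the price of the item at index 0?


Array index 0 -> SSD
price = 270.35

ANSWER: 270.35


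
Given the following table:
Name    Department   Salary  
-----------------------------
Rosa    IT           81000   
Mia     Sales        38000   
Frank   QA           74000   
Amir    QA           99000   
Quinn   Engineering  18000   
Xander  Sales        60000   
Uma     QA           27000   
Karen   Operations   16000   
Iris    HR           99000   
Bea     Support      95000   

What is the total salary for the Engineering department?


Engineering department members:
  Quinn: 18000
Total = 18000 = 18000

ANSWER: 18000


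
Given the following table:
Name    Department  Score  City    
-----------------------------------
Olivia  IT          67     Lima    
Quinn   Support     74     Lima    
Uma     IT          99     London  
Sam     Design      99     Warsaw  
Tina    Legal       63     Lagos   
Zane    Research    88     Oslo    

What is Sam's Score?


Row 4: Sam
Score = 99

ANSWER: 99


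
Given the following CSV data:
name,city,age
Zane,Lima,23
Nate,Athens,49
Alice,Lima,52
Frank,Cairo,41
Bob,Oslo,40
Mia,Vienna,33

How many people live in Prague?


Scanning city column for 'Prague':
Total matches: 0

ANSWER: 0


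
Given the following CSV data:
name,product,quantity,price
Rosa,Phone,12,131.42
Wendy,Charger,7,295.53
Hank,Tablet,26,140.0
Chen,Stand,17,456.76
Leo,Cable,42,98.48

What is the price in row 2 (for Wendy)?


Row 2: Wendy
Column 'price' = 295.53

ANSWER: 295.53


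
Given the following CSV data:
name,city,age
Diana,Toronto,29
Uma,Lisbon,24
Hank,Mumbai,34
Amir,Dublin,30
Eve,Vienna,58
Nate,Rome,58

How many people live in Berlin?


Scanning city column for 'Berlin':
Total matches: 0

ANSWER: 0


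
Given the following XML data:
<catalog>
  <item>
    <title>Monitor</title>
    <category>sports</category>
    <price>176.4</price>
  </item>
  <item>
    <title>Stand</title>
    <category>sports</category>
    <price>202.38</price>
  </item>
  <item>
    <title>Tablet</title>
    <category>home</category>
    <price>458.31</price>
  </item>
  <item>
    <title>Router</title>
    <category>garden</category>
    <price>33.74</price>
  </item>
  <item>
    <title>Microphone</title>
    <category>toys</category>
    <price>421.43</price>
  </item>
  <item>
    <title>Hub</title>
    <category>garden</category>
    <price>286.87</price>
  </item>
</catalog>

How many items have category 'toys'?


Scanning <item> elements for <category>toys</category>:
  Item 5: Microphone -> MATCH
Count: 1

ANSWER: 1


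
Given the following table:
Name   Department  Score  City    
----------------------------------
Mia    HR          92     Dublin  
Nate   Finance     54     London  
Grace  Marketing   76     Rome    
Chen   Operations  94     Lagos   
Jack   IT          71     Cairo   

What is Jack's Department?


Row 5: Jack
Department = IT

ANSWER: IT


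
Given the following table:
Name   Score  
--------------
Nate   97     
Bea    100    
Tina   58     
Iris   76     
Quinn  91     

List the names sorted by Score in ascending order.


Sorting by Score (ascending):
  Tina: 58
  Iris: 76
  Quinn: 91
  Nate: 97
  Bea: 100


ANSWER: Tina, Iris, Quinn, Nate, Bea


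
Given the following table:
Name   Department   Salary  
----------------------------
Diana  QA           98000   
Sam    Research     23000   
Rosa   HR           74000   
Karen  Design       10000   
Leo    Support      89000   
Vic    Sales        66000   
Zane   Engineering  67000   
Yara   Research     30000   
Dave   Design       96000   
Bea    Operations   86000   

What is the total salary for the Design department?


Design department members:
  Karen: 10000
  Dave: 96000
Total = 10000 + 96000 = 106000

ANSWER: 106000


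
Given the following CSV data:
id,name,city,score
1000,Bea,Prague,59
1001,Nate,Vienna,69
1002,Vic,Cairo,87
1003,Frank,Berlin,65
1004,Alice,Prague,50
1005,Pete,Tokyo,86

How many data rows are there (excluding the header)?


Counting rows (excluding header):
Header: id,name,city,score
Data rows: 6

ANSWER: 6


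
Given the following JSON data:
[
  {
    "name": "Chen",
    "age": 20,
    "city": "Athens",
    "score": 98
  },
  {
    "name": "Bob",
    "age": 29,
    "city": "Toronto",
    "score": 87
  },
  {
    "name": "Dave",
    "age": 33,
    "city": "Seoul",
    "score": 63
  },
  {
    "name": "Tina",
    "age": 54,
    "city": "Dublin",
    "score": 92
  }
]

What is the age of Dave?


Looking up record where name = Dave
Record index: 2
Field 'age' = 33

ANSWER: 33


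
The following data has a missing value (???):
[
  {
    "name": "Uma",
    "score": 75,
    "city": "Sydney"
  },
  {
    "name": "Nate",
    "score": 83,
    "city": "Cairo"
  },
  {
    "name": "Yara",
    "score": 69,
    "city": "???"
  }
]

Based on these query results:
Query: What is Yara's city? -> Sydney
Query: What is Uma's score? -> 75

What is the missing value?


The missing value is Yara's city
From query: Yara's city = Sydney

ANSWER: Sydney


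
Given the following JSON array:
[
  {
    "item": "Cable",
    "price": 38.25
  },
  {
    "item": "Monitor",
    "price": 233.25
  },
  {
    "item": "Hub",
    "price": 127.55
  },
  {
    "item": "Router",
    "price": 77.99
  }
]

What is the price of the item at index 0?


Array index 0 -> Cable
price = 38.25

ANSWER: 38.25


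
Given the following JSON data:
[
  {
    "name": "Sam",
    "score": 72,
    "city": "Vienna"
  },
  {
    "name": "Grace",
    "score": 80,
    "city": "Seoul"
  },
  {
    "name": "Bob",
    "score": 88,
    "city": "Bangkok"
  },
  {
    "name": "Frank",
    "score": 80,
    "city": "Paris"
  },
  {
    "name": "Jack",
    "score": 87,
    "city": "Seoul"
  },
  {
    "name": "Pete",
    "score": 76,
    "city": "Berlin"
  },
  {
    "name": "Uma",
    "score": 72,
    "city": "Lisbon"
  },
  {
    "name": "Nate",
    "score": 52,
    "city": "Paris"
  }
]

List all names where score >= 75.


Filtering records where score >= 75:
  Sam (score=72) -> no
  Grace (score=80) -> YES
  Bob (score=88) -> YES
  Frank (score=80) -> YES
  Jack (score=87) -> YES
  Pete (score=76) -> YES
  Uma (score=72) -> no
  Nate (score=52) -> no


ANSWER: Grace, Bob, Frank, Jack, Pete


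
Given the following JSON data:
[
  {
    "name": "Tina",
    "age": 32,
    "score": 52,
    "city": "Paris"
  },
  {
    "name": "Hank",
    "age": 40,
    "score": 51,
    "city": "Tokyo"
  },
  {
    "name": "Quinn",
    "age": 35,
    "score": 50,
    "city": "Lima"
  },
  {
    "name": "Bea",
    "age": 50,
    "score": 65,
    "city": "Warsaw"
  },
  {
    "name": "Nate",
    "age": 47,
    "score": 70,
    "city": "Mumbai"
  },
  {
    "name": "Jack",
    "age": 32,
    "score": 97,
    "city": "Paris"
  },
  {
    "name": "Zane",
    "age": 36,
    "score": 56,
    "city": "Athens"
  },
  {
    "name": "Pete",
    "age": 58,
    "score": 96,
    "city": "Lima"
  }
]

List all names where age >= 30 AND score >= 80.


Checking both conditions:
  Tina (age=32, score=52) -> no
  Hank (age=40, score=51) -> no
  Quinn (age=35, score=50) -> no
  Bea (age=50, score=65) -> no
  Nate (age=47, score=70) -> no
  Jack (age=32, score=97) -> YES
  Zane (age=36, score=56) -> no
  Pete (age=58, score=96) -> YES


ANSWER: Jack, Pete


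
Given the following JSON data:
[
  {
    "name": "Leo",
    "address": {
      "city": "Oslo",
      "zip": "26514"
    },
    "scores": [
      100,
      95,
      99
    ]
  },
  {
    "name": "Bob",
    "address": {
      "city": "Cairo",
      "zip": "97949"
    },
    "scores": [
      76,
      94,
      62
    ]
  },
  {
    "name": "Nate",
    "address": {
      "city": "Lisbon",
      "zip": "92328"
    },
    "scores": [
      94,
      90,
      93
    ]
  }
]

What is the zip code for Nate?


Path: records[2].address.zip
Value: 92328

ANSWER: 92328


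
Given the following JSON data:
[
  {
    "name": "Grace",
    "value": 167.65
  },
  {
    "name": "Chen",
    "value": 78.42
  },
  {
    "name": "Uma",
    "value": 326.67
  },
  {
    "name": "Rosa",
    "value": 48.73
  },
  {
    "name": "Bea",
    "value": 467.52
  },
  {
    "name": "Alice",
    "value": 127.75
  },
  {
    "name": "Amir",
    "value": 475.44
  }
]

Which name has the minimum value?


Comparing values:
  Grace: 167.65
  Chen: 78.42
  Uma: 326.67
  Rosa: 48.73
  Bea: 467.52
  Alice: 127.75
  Amir: 475.44
Minimum: Rosa (48.73)

ANSWER: Rosa


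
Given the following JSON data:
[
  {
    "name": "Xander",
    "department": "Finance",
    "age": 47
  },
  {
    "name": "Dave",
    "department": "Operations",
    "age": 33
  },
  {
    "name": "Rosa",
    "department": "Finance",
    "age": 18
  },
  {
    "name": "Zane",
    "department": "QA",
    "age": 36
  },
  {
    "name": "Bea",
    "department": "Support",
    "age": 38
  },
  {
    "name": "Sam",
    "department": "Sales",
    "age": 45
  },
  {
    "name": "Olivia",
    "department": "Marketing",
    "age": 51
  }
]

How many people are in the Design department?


Scanning records for department = Design
  No matches found
Count: 0

ANSWER: 0


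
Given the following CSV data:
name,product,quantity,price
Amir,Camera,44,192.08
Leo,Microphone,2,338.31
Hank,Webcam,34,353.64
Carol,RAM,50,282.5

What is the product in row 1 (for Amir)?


Row 1: Amir
Column 'product' = Camera

ANSWER: Camera


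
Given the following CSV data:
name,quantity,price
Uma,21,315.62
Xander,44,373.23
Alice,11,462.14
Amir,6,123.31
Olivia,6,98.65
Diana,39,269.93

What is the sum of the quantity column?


Values in 'quantity' column:
  Row 1: 21
  Row 2: 44
  Row 3: 11
  Row 4: 6
  Row 5: 6
  Row 6: 39
Sum = 21 + 44 + 11 + 6 + 6 + 39 = 127

ANSWER: 127


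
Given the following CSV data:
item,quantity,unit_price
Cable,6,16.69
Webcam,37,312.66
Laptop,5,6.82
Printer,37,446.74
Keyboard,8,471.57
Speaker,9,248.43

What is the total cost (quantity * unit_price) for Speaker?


Row: Speaker
quantity = 9
unit_price = 248.43
total = 9 * 248.43 = 2235.87

ANSWER: 2235.87


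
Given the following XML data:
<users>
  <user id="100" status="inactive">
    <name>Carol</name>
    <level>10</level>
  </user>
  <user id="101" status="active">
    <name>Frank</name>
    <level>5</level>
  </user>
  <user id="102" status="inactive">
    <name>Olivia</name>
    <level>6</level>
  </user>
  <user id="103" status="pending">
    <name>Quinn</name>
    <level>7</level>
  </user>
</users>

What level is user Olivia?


Finding user: Olivia
<level>6</level>

ANSWER: 6


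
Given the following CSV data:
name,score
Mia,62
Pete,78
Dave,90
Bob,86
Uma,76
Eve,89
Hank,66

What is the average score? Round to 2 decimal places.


Scores: 62, 78, 90, 86, 76, 89, 66
Sum = 547
Count = 7
Average = 547 / 7 = 78.14

ANSWER: 78.14


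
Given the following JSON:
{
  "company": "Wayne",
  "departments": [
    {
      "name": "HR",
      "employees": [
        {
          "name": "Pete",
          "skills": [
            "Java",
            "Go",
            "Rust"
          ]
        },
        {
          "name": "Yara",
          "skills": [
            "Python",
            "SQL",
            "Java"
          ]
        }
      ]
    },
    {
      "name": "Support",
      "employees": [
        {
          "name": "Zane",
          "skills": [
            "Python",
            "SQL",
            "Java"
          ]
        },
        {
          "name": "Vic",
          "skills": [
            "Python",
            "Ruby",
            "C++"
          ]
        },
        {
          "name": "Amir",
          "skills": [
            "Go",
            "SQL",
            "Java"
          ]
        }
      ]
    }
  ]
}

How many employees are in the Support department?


Path: departments[1].employees
Count: 3

ANSWER: 3


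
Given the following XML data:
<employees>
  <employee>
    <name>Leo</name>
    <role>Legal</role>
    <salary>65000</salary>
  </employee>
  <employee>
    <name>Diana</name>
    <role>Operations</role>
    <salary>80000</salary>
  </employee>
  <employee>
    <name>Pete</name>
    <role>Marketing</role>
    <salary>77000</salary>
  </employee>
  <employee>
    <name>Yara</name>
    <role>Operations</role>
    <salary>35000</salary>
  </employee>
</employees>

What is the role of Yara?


Searching for <employee> with <name>Yara</name>
Found at position 4
<role>Operations</role>

ANSWER: Operations


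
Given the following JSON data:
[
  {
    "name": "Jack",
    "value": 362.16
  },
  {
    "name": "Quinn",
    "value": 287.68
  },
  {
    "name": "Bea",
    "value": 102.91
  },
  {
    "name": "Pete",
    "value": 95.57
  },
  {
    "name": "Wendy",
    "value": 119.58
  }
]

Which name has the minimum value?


Comparing values:
  Jack: 362.16
  Quinn: 287.68
  Bea: 102.91
  Pete: 95.57
  Wendy: 119.58
Minimum: Pete (95.57)

ANSWER: Pete


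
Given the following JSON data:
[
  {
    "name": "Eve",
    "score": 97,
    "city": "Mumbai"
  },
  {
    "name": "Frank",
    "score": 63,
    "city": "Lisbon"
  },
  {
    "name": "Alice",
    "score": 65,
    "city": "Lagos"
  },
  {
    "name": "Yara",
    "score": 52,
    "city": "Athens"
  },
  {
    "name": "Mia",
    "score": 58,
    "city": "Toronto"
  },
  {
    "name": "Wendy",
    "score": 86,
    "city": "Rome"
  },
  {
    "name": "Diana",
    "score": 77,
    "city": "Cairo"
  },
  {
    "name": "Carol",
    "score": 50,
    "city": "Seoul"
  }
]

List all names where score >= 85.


Filtering records where score >= 85:
  Eve (score=97) -> YES
  Frank (score=63) -> no
  Alice (score=65) -> no
  Yara (score=52) -> no
  Mia (score=58) -> no
  Wendy (score=86) -> YES
  Diana (score=77) -> no
  Carol (score=50) -> no


ANSWER: Eve, Wendy


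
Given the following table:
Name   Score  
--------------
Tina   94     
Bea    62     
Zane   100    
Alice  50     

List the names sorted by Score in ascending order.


Sorting by Score (ascending):
  Alice: 50
  Bea: 62
  Tina: 94
  Zane: 100


ANSWER: Alice, Bea, Tina, Zane


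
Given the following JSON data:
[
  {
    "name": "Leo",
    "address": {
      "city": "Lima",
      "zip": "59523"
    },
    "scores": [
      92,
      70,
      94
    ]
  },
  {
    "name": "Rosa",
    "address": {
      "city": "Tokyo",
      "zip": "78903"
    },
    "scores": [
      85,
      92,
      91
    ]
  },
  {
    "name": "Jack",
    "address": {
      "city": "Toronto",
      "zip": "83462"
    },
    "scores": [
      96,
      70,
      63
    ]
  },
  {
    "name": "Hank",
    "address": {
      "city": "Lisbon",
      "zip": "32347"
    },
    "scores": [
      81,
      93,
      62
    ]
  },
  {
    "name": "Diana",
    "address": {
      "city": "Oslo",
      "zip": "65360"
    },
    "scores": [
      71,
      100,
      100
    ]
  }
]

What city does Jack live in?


Path: records[2].address.city
Value: Toronto

ANSWER: Toronto


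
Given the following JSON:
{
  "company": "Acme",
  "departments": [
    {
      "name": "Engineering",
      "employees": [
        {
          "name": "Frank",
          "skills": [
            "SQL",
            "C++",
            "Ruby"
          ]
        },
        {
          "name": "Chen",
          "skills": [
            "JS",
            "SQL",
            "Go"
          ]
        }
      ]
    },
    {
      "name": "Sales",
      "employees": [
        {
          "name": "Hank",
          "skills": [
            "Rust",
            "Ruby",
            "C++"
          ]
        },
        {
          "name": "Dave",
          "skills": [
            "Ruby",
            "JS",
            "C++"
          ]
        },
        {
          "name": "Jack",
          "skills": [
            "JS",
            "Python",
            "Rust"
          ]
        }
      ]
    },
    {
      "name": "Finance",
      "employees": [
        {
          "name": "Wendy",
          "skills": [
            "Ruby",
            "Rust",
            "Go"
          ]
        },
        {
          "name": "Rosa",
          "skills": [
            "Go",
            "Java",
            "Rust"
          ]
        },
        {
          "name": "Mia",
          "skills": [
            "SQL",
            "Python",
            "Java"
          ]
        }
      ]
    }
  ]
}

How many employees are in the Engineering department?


Path: departments[0].employees
Count: 2

ANSWER: 2


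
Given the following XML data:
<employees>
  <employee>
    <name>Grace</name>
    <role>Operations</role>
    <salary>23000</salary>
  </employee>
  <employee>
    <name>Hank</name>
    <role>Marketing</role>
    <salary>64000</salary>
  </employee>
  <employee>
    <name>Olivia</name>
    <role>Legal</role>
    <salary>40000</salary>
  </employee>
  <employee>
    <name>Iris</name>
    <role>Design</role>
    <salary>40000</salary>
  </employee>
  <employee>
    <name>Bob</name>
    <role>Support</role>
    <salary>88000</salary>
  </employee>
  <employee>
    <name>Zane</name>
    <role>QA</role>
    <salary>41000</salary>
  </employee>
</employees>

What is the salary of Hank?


Searching for <employee> with <name>Hank</name>
Found at position 2
<salary>64000</salary>

ANSWER: 64000


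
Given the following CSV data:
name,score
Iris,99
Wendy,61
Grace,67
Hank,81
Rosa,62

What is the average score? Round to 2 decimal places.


Scores: 99, 61, 67, 81, 62
Sum = 370
Count = 5
Average = 370 / 5 = 74.00

ANSWER: 74.00


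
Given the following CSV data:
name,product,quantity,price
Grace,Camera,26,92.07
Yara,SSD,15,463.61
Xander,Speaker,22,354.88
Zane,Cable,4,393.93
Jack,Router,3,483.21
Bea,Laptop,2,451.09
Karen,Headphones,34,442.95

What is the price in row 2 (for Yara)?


Row 2: Yara
Column 'price' = 463.61

ANSWER: 463.61


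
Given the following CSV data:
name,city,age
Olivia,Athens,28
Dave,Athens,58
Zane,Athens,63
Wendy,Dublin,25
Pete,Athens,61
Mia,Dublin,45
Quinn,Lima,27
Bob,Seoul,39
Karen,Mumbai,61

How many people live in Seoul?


Scanning city column for 'Seoul':
  Row 8: Bob -> MATCH
Total matches: 1

ANSWER: 1


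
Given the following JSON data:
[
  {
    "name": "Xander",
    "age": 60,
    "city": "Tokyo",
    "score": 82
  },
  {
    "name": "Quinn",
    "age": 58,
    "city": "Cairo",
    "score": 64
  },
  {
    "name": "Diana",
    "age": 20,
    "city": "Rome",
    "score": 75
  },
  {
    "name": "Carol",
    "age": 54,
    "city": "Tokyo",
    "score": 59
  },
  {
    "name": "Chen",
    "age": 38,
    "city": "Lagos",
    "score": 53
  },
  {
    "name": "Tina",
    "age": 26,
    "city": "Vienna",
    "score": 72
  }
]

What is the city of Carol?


Looking up record where name = Carol
Record index: 3
Field 'city' = Tokyo

ANSWER: Tokyo
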